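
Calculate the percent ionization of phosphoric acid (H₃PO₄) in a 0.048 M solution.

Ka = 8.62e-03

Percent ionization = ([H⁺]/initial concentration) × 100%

Using Ka equilibrium: x² + Ka×x - Ka×C = 0. Solving: [H⁺] = 1.6483e-02. Percent = (1.6483e-02/0.048) × 100

Percent ionization = 34.3%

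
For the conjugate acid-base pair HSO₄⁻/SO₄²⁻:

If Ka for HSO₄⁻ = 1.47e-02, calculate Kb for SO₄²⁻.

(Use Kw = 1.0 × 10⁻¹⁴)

For a conjugate pair Ka × Kb = Kw, so Kb = Kw/Ka = 1.0 × 10⁻¹⁴ / 1.47e-02 = 6.80e-13.

K_b = 6.80e-13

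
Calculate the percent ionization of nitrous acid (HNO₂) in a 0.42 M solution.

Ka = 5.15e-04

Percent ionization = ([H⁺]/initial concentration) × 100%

Using Ka equilibrium: x² + Ka×x - Ka×C = 0. Solving: [H⁺] = 1.4452e-02. Percent = (1.4452e-02/0.42) × 100

Percent ionization = 3.44%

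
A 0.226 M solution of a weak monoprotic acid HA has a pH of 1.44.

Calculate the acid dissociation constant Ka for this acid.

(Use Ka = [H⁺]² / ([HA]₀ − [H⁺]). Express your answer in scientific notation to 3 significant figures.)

[H⁺] = 10^(−pH) = 10^(−1.44) = 3.631e-02 M. For HA ⇌ H⁺ + A⁻, Ka = [H⁺][A⁻]/[HA] = [H⁺]² / ([HA]₀ − [H⁺]) = (3.631e-02)² / (0.226 − 3.631e-02) = 6.95e-03.

K_a = 6.95e-03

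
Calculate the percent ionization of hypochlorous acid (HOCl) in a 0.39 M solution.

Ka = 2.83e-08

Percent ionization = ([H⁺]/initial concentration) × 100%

Using Ka equilibrium: x² + Ka×x - Ka×C = 0. Solving: [H⁺] = 1.0504e-04. Percent = (1.0504e-04/0.39) × 100

Percent ionization = 0.0269%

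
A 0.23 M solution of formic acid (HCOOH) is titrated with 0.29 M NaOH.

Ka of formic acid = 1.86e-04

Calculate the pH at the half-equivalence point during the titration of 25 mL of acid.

At half-equivalence [HA] = [A⁻], so Henderson-Hasselbalch gives pH = pKa = -log(1.86e-04) = 3.73.

pH = pKa = 3.73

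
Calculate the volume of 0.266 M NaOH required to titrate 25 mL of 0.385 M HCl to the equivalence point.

At equivalence: moles acid = moles base. moles HCl = 0.385 × 25/1000 = 0.009625 mol. V_base = moles / 0.266 × 1000 = 36.2 mL.

V_{base} = 36.2 mL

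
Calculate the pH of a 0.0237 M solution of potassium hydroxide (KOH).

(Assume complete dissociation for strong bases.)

[OH⁻] = 0.0237 M for strong base. pOH = -log[OH⁻] = 1.63, pH = 14 - pOH

pH = 12.37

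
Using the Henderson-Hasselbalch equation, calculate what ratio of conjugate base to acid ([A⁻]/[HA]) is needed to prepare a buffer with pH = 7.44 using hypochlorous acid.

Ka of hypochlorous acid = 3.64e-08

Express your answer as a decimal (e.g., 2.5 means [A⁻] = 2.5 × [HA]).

pKa = -log(3.64e-08) = 7.4389. pH = pKa + log([A⁻]/[HA]), so log([A⁻]/[HA]) = pH − pKa = 7.44 − 7.4389 = 0.0011. [A⁻]/[HA] = 10^(0.0011) = 1.00

[A⁻]/[HA] = 1.00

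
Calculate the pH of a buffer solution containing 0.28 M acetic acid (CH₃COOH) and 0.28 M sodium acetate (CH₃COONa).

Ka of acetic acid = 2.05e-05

pKa = -log(2.05e-05) = 4.69. pH = pKa + log([A⁻]/[HA]) = 4.69 + log(0.28/0.28)

pH = 4.69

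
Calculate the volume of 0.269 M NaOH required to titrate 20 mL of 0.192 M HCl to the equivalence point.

At equivalence: moles acid = moles base. moles HCl = 0.192 × 20/1000 = 0.00384 mol. V_base = moles / 0.269 × 1000 = 14.3 mL.

V_{base} = 14.3 mL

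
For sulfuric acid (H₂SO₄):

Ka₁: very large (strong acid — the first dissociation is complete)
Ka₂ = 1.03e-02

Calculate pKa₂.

pKa₂ = -log(Ka₂) = -log(1.03e-02) = 1.99.

pK_{a2} = 1.99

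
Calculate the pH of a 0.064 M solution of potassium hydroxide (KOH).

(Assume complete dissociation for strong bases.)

[OH⁻] = 0.064 M for strong base. pOH = -log[OH⁻] = 1.19, pH = 14 - pOH

pH = 12.81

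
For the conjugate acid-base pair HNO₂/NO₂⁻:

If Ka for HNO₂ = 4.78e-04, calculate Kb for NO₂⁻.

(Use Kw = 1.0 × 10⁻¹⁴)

For a conjugate pair Ka × Kb = Kw, so Kb = Kw/Ka = 1.0 × 10⁻¹⁴ / 4.78e-04 = 2.09e-11.

K_b = 2.09e-11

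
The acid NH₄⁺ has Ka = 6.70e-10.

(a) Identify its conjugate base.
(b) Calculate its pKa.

(a) The conjugate base is formed by removing one H⁺ from NH₄⁺, giving NH₃. (b) pKa = -log(Ka) = -log(6.70e-10) = 9.17.

Conjugate base: NH₃; pK_a = 9.17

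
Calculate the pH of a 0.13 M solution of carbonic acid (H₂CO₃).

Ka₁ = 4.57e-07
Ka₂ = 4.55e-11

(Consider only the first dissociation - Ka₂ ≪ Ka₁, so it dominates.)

First dissociation dominates. From Ka₁ = [H⁺][HA⁻]/[H₂A], x² + Ka₁·x − Ka₁·C = 0 with C = 0.13 M and Ka₁ = 4.57e-07. Solving: [H⁺] = (−Ka₁ + √(Ka₁² + 4·Ka₁·C)) / 2 = 2.4351e-04 M. pH = -log(2.4351e-04) = 3.61.

pH = 3.61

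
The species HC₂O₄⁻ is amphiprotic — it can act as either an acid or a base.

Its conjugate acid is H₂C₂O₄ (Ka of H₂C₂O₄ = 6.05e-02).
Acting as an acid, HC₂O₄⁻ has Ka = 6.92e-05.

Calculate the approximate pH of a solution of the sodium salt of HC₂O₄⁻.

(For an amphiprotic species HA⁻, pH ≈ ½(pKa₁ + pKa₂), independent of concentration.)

pKa₁ = -log(6.05e-02) = 1.22; pKa₂ = -log(6.92e-05) = 4.16. For an amphiprotic species, pH ≈ ½(pKa₁ + pKa₂) = ½(1.22 + 4.16) = 2.69.

pH = 2.69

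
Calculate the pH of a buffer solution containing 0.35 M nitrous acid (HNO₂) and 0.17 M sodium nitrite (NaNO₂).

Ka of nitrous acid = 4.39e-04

pKa = -log(4.39e-04) = 3.36. pH = pKa + log([A⁻]/[HA]) = 3.36 + log(0.17/0.35)

pH = 3.04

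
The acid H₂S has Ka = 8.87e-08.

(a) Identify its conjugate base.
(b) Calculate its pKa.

(a) The conjugate base is formed by removing one H⁺ from H₂S, giving HS⁻. (b) pKa = -log(Ka) = -log(8.87e-08) = 7.05.

Conjugate base: HS⁻; pK_a = 7.05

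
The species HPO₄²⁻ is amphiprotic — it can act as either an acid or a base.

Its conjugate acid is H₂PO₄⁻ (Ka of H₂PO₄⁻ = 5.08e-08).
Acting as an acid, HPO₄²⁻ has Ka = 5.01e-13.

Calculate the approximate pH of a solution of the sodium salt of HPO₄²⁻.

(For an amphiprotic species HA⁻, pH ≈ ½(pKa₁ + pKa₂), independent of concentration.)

pKa₁ = -log(5.08e-08) = 7.29; pKa₂ = -log(5.01e-13) = 12.30. For an amphiprotic species, pH ≈ ½(pKa₁ + pKa₂) = ½(7.29 + 12.30) = 9.80.

pH = 9.80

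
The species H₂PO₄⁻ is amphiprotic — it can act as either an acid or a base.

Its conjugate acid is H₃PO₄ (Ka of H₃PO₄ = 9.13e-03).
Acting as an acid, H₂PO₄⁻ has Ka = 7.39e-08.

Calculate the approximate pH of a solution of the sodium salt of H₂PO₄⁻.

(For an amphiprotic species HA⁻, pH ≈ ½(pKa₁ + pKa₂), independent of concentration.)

pKa₁ = -log(9.13e-03) = 2.04; pKa₂ = -log(7.39e-08) = 7.13. For an amphiprotic species, pH ≈ ½(pKa₁ + pKa₂) = ½(2.04 + 7.13) = 4.59.

pH = 4.59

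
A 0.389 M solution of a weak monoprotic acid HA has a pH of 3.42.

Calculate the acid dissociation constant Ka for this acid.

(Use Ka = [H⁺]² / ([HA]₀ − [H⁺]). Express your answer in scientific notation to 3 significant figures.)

[H⁺] = 10^(−pH) = 10^(−3.42) = 3.802e-04 M. For HA ⇌ H⁺ + A⁻, Ka = [H⁺][A⁻]/[HA] = [H⁺]² / ([HA]₀ − [H⁺]) = (3.802e-04)² / (0.389 − 3.802e-04) = 3.72e-07.

K_a = 3.72e-07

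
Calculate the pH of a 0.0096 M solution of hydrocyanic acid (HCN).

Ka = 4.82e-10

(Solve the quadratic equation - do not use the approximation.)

x² + Ka×x - Ka×C = 0. Using quadratic formula: [H⁺] = 2.1509e-06

pH = 5.67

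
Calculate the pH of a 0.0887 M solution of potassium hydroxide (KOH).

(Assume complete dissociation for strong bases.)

[OH⁻] = 0.0887 M for strong base. pOH = -log[OH⁻] = 1.05, pH = 14 - pOH

pH = 12.95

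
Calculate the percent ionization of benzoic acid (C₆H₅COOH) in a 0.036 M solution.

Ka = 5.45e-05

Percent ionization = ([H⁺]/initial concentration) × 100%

Using Ka equilibrium: x² + Ka×x - Ka×C = 0. Solving: [H⁺] = 1.3737e-03. Percent = (1.3737e-03/0.036) × 100

Percent ionization = 3.82%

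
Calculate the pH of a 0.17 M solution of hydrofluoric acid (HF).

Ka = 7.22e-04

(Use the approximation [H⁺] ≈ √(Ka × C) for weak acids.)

[H⁺] = √(Ka × C) = √(7.22e-04 × 0.17) = 1.1079e-02. pH = -log(1.1079e-02)

pH = 1.96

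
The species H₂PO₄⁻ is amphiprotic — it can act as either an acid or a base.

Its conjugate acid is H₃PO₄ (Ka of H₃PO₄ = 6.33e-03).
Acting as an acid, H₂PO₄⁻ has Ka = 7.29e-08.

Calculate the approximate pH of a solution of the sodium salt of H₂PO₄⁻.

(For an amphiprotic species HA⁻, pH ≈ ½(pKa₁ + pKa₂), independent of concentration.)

pKa₁ = -log(6.33e-03) = 2.20; pKa₂ = -log(7.29e-08) = 7.14. For an amphiprotic species, pH ≈ ½(pKa₁ + pKa₂) = ½(2.20 + 7.14) = 4.67.

pH = 4.67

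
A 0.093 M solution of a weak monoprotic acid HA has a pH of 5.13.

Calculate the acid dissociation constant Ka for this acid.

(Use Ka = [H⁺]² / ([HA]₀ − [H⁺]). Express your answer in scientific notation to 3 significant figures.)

[H⁺] = 10^(−pH) = 10^(−5.13) = 7.413e-06 M. For HA ⇌ H⁺ + A⁻, Ka = [H⁺][A⁻]/[HA] = [H⁺]² / ([HA]₀ − [H⁺]) = (7.413e-06)² / (0.093 − 7.413e-06) = 5.91e-10.

K_a = 5.91e-10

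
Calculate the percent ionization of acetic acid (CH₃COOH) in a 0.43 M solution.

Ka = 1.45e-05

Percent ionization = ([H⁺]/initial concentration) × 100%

Using Ka equilibrium: x² + Ka×x - Ka×C = 0. Solving: [H⁺] = 2.4898e-03. Percent = (2.4898e-03/0.43) × 100

Percent ionization = 0.579%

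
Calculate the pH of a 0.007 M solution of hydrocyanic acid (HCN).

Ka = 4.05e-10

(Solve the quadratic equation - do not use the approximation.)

x² + Ka×x - Ka×C = 0. Using quadratic formula: [H⁺] = 1.6835e-06

pH = 5.77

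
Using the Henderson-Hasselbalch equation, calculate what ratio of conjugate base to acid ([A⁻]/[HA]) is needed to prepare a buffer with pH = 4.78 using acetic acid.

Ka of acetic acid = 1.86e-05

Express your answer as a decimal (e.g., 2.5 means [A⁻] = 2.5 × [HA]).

pKa = -log(1.86e-05) = 4.7305. pH = pKa + log([A⁻]/[HA]), so log([A⁻]/[HA]) = pH − pKa = 4.78 − 4.7305 = 0.0495. [A⁻]/[HA] = 10^(0.0495) = 1.12

[A⁻]/[HA] = 1.12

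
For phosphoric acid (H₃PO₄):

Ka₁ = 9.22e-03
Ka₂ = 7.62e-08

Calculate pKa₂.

pKa₂ = -log(Ka₂) = -log(7.62e-08) = 7.12.

pK_{a2} = 7.12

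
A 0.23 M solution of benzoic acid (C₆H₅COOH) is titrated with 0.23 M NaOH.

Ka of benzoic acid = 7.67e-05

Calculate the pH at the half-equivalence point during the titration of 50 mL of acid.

At half-equivalence [HA] = [A⁻], so Henderson-Hasselbalch gives pH = pKa = -log(7.67e-05) = 4.12.

pH = pKa = 4.12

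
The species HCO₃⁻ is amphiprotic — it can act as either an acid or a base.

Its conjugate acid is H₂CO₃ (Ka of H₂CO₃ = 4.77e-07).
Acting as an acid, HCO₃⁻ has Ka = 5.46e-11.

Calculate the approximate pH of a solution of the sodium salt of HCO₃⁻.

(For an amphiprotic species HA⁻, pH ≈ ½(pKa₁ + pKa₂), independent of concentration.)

pKa₁ = -log(4.77e-07) = 6.32; pKa₂ = -log(5.46e-11) = 10.26. For an amphiprotic species, pH ≈ ½(pKa₁ + pKa₂) = ½(6.32 + 10.26) = 8.29.

pH = 8.29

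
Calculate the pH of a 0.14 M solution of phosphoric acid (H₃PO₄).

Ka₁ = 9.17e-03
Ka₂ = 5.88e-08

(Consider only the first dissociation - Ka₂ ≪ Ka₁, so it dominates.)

First dissociation dominates. From Ka₁ = [H⁺][HA⁻]/[H₂A], x² + Ka₁·x − Ka₁·C = 0 with C = 0.14 M and Ka₁ = 9.17e-03. Solving: [H⁺] = (−Ka₁ + √(Ka₁² + 4·Ka₁·C)) / 2 = 3.1537e-02 M. pH = -log(3.1537e-02) = 1.50.

pH = 1.50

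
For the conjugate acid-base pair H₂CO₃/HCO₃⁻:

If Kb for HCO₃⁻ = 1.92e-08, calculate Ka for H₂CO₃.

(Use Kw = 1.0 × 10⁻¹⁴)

For a conjugate pair Ka × Kb = Kw, so Ka = Kw/Kb = 1.0 × 10⁻¹⁴ / 1.92e-08 = 5.21e-07.

K_a = 5.21e-07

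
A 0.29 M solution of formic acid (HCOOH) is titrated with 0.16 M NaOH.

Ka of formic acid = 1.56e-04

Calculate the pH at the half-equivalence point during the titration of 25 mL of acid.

At half-equivalence [HA] = [A⁻], so Henderson-Hasselbalch gives pH = pKa = -log(1.56e-04) = 3.81.

pH = pKa = 3.81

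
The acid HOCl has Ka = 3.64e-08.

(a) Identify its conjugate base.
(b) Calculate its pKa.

(a) The conjugate base is formed by removing one H⁺ from HOCl, giving OCl⁻. (b) pKa = -log(Ka) = -log(3.64e-08) = 7.44.

Conjugate base: OCl⁻; pK_a = 7.44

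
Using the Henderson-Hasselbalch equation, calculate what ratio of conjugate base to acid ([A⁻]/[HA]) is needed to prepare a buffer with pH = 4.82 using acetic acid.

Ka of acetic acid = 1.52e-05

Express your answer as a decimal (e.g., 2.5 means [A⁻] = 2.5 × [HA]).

pKa = -log(1.52e-05) = 4.8182. pH = pKa + log([A⁻]/[HA]), so log([A⁻]/[HA]) = pH − pKa = 4.82 − 4.8182 = 0.0018. [A⁻]/[HA] = 10^(0.0018) = 1.00

[A⁻]/[HA] = 1.00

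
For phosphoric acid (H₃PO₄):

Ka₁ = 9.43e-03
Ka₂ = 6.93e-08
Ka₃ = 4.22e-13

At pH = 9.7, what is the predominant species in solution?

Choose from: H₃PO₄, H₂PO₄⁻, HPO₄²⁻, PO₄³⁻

pKa₁ = 2.03, pKa₂ = 7.16, pKa₃ = 12.37. For a polyprotic acid the predominant species crosses at each pKa: below pKa_n the protonated form dominates, above it the deprotonated form does. At pH = 9.7, the predominant species is HPO₄²⁻.

HPO₄²⁻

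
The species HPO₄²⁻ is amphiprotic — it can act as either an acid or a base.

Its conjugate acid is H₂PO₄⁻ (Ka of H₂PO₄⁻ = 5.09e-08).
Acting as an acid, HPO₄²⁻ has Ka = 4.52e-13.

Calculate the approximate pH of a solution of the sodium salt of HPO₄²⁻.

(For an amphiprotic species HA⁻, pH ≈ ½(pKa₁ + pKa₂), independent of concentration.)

pKa₁ = -log(5.09e-08) = 7.29; pKa₂ = -log(4.52e-13) = 12.34. For an amphiprotic species, pH ≈ ½(pKa₁ + pKa₂) = ½(7.29 + 12.34) = 9.82.

pH = 9.82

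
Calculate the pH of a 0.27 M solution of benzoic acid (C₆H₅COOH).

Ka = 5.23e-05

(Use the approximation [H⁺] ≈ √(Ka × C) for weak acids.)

[H⁺] = √(Ka × C) = √(5.23e-05 × 0.27) = 3.7578e-03. pH = -log(3.7578e-03)

pH = 2.43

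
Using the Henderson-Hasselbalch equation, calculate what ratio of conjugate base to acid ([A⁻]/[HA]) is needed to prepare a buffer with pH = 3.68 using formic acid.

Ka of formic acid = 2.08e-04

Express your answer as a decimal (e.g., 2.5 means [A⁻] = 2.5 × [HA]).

pKa = -log(2.08e-04) = 3.6819. pH = pKa + log([A⁻]/[HA]), so log([A⁻]/[HA]) = pH − pKa = 3.68 − 3.6819 = -0.0019. [A⁻]/[HA] = 10^(-0.0019) = 0.996

[A⁻]/[HA] = 0.996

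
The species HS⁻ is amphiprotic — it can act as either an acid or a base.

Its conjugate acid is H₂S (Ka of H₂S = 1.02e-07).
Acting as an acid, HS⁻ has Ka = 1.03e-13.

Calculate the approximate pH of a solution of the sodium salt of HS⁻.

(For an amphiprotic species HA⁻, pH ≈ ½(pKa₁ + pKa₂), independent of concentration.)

pKa₁ = -log(1.02e-07) = 6.99; pKa₂ = -log(1.03e-13) = 12.99. For an amphiprotic species, pH ≈ ½(pKa₁ + pKa₂) = ½(6.99 + 12.99) = 9.99.

pH = 9.99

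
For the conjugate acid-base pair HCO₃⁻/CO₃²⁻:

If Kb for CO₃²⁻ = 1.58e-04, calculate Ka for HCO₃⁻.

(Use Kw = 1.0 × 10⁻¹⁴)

For a conjugate pair Ka × Kb = Kw, so Ka = Kw/Kb = 1.0 × 10⁻¹⁴ / 1.58e-04 = 6.33e-11.

K_a = 6.33e-11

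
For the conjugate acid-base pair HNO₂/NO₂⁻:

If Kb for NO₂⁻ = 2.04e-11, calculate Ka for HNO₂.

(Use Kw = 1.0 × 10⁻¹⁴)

For a conjugate pair Ka × Kb = Kw, so Ka = Kw/Kb = 1.0 × 10⁻¹⁴ / 2.04e-11 = 4.90e-04.

K_a = 4.90e-04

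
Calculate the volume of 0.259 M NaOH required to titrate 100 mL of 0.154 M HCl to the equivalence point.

At equivalence: moles acid = moles base. moles HCl = 0.154 × 100/1000 = 0.0154 mol. V_base = moles / 0.259 × 1000 = 59.5 mL.

V_{base} = 59.5 mL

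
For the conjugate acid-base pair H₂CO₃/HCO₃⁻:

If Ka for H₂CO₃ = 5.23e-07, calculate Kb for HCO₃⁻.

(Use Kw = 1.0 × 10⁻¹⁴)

For a conjugate pair Ka × Kb = Kw, so Kb = Kw/Ka = 1.0 × 10⁻¹⁴ / 5.23e-07 = 1.91e-08.

K_b = 1.91e-08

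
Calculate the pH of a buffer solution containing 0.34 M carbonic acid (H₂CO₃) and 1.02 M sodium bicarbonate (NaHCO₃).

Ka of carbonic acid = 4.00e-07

pKa = -log(4.00e-07) = 6.40. pH = pKa + log([A⁻]/[HA]) = 6.40 + log(1.02/0.34)

pH = 6.88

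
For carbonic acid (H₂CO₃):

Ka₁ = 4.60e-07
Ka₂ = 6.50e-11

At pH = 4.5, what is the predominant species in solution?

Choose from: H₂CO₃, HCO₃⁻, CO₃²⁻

pKa₁ = 6.34, pKa₂ = 10.19. For a polyprotic acid the predominant species crosses at each pKa: below pKa_n the protonated form dominates, above it the deprotonated form does. At pH = 4.5, the predominant species is H₂CO₃.

H₂CO₃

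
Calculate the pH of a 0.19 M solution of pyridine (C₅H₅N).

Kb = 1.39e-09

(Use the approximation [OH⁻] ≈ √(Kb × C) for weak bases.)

[OH⁻] = √(Kb × C) = √(1.39e-09 × 0.19) = 1.6251e-05. pOH = 4.79, pH = 14 - pOH

pH = 9.21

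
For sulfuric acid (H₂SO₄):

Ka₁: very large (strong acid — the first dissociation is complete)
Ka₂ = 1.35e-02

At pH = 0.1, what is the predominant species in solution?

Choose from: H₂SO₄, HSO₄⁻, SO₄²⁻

The first dissociation is complete, so H₂SO₄ itself is never the predominant species in water; pKa₂ = -log(1.35e-02) = 1.87. For a polyprotic acid the predominant species crosses at each pKa: below pKa_n the protonated form dominates, above it the deprotonated form does. At pH = 0.1, the predominant species is HSO₄⁻.

HSO₄⁻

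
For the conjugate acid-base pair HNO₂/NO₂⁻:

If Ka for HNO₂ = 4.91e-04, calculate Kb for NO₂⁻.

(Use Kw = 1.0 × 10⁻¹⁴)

For a conjugate pair Ka × Kb = Kw, so Kb = Kw/Ka = 1.0 × 10⁻¹⁴ / 4.91e-04 = 2.04e-11.

K_b = 2.04e-11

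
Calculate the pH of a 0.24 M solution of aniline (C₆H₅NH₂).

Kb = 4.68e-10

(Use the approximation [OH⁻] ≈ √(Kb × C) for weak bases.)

[OH⁻] = √(Kb × C) = √(4.68e-10 × 0.24) = 1.0598e-05. pOH = 4.97, pH = 14 - pOH

pH = 9.03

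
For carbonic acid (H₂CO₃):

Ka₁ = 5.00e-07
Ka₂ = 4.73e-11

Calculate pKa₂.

pKa₂ = -log(Ka₂) = -log(4.73e-11) = 10.33.

pK_{a2} = 10.33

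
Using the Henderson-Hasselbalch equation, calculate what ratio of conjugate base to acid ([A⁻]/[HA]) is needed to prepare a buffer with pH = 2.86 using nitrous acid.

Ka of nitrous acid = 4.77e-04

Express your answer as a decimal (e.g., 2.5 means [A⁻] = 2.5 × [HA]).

pKa = -log(4.77e-04) = 3.3215. pH = pKa + log([A⁻]/[HA]), so log([A⁻]/[HA]) = pH − pKa = 2.86 − 3.3215 = -0.4615. [A⁻]/[HA] = 10^(-0.4615) = 0.346

[A⁻]/[HA] = 0.346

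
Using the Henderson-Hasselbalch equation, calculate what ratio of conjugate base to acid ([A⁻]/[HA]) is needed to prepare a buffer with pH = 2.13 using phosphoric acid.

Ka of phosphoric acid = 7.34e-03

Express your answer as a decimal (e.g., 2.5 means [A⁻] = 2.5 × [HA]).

pKa = -log(7.34e-03) = 2.1343. pH = pKa + log([A⁻]/[HA]), so log([A⁻]/[HA]) = pH − pKa = 2.13 − 2.1343 = -0.0043. [A⁻]/[HA] = 10^(-0.0043) = 0.990

[A⁻]/[HA] = 0.990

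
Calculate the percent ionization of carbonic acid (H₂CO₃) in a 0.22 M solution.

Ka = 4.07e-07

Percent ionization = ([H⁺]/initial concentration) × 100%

Using Ka equilibrium: x² + Ka×x - Ka×C = 0. Solving: [H⁺] = 2.9903e-04. Percent = (2.9903e-04/0.22) × 100

Percent ionization = 0.136%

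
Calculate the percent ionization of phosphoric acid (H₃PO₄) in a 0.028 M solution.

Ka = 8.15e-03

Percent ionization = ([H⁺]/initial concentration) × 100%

Using Ka equilibrium: x² + Ka×x - Ka×C = 0. Solving: [H⁺] = 1.1571e-02. Percent = (1.1571e-02/0.028) × 100

Percent ionization = 41.3%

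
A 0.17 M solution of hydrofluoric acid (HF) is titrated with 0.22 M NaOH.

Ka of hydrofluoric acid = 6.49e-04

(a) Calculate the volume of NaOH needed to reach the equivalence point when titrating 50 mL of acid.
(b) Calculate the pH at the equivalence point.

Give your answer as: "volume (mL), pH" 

moles acid = 0.17 × 50/1000 = 0.0085 mol; V_base = moles/0.22 × 1000 = 38.6 mL. At equivalence only the conjugate base is present: [A⁻] = 0.0085/0.089 = 9.5897e-02 M. Kb = Kw/Ka = 1.54e-11; [OH⁻] = √(Kb × [A⁻]) = 1.2156e-06; pOH = 5.92; pH = 14 - pOH = 8.08.

V = 38.6 mL, pH = 8.08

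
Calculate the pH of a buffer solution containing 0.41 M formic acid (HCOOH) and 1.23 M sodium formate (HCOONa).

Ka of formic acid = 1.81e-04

pKa = -log(1.81e-04) = 3.74. pH = pKa + log([A⁻]/[HA]) = 3.74 + log(1.23/0.41)

pH = 4.22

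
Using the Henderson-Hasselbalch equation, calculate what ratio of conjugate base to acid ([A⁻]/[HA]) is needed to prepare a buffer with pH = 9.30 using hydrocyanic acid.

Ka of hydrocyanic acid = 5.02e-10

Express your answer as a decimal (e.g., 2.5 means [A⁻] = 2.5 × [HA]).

pKa = -log(5.02e-10) = 9.2993. pH = pKa + log([A⁻]/[HA]), so log([A⁻]/[HA]) = pH − pKa = 9.30 − 9.2993 = 0.0007. [A⁻]/[HA] = 10^(0.0007) = 1.00

[A⁻]/[HA] = 1.00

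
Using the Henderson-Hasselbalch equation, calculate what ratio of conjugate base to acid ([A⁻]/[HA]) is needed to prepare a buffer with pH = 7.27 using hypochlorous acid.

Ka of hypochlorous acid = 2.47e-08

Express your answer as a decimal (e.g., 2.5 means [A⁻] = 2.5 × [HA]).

pKa = -log(2.47e-08) = 7.6073. pH = pKa + log([A⁻]/[HA]), so log([A⁻]/[HA]) = pH − pKa = 7.27 − 7.6073 = -0.3373. [A⁻]/[HA] = 10^(-0.3373) = 0.460

[A⁻]/[HA] = 0.460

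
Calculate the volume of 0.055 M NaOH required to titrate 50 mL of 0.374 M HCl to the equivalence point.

At equivalence: moles acid = moles base. moles HCl = 0.374 × 50/1000 = 0.0187 mol. V_base = moles / 0.055 × 1000 = 340.0 mL.

V_{base} = 340.0 mL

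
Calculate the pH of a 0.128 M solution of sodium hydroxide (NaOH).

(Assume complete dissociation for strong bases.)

[OH⁻] = 0.128 M for strong base. pOH = -log[OH⁻] = 0.89, pH = 14 - pOH

pH = 13.11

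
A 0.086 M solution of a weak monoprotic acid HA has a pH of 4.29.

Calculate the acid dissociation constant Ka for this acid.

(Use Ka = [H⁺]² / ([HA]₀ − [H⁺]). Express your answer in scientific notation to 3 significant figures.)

[H⁺] = 10^(−pH) = 10^(−4.29) = 5.129e-05 M. For HA ⇌ H⁺ + A⁻, Ka = [H⁺][A⁻]/[HA] = [H⁺]² / ([HA]₀ − [H⁺]) = (5.129e-05)² / (0.086 − 5.129e-05) = 3.06e-08.

K_a = 3.06e-08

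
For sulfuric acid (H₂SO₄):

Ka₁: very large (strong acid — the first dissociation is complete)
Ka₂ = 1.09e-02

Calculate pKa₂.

pKa₂ = -log(Ka₂) = -log(1.09e-02) = 1.96.

pK_{a2} = 1.96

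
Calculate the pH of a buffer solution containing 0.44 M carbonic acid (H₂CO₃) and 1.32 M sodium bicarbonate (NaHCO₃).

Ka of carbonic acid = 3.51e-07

pKa = -log(3.51e-07) = 6.45. pH = pKa + log([A⁻]/[HA]) = 6.45 + log(1.32/0.44)

pH = 6.93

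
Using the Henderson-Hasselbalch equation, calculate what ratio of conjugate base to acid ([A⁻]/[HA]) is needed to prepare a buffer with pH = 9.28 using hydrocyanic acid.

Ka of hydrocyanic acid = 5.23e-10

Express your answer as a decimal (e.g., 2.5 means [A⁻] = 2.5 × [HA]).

pKa = -log(5.23e-10) = 9.2815. pH = pKa + log([A⁻]/[HA]), so log([A⁻]/[HA]) = pH − pKa = 9.28 − 9.2815 = -0.0015. [A⁻]/[HA] = 10^(-0.0015) = 0.997

[A⁻]/[HA] = 0.997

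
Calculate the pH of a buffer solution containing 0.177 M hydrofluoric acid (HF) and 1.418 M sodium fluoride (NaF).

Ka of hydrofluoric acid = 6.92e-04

pKa = -log(6.92e-04) = 3.16. pH = pKa + log([A⁻]/[HA]) = 3.16 + log(1.418/0.177)

pH = 4.06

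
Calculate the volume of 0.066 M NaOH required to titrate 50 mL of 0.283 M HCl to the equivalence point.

At equivalence: moles acid = moles base. moles HCl = 0.283 × 50/1000 = 0.01415 mol. V_base = moles / 0.066 × 1000 = 214.4 mL.

V_{base} = 214.4 mL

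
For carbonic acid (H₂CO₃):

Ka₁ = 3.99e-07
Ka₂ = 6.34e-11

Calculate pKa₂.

pKa₂ = -log(Ka₂) = -log(6.34e-11) = 10.20.

pK_{a2} = 10.20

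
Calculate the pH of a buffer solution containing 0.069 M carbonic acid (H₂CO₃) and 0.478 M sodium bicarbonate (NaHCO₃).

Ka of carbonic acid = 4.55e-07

pKa = -log(4.55e-07) = 6.34. pH = pKa + log([A⁻]/[HA]) = 6.34 + log(0.478/0.069)

pH = 7.18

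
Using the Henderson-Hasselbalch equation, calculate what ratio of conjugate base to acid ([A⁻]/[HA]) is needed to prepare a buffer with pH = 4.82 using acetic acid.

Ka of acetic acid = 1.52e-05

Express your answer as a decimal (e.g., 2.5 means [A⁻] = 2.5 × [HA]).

pKa = -log(1.52e-05) = 4.8182. pH = pKa + log([A⁻]/[HA]), so log([A⁻]/[HA]) = pH − pKa = 4.82 − 4.8182 = 0.0018. [A⁻]/[HA] = 10^(0.0018) = 1.00

[A⁻]/[HA] = 1.00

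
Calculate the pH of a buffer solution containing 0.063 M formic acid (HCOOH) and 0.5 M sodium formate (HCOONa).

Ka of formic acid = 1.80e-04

pKa = -log(1.80e-04) = 3.74. pH = pKa + log([A⁻]/[HA]) = 3.74 + log(0.5/0.063)

pH = 4.64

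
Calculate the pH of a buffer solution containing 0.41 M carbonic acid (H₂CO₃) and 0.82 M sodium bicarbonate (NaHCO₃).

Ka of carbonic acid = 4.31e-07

pKa = -log(4.31e-07) = 6.37. pH = pKa + log([A⁻]/[HA]) = 6.37 + log(0.82/0.41)

pH = 6.67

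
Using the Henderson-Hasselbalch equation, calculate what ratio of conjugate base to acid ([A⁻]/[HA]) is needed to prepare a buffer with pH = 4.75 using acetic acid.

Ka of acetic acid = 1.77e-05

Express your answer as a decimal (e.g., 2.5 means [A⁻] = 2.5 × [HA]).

pKa = -log(1.77e-05) = 4.7520. pH = pKa + log([A⁻]/[HA]), so log([A⁻]/[HA]) = pH − pKa = 4.75 − 4.7520 = -0.0020. [A⁻]/[HA] = 10^(-0.0020) = 0.995

[A⁻]/[HA] = 0.995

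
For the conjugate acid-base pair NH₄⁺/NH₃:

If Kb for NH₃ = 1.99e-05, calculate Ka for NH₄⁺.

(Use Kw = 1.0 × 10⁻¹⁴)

For a conjugate pair Ka × Kb = Kw, so Ka = Kw/Kb = 1.0 × 10⁻¹⁴ / 1.99e-05 = 5.03e-10.

K_a = 5.03e-10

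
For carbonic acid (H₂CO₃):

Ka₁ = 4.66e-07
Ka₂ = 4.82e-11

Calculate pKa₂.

pKa₂ = -log(Ka₂) = -log(4.82e-11) = 10.32.

pK_{a2} = 10.32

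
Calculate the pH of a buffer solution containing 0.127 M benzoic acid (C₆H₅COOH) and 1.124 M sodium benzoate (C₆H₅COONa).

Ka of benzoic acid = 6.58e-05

pKa = -log(6.58e-05) = 4.18. pH = pKa + log([A⁻]/[HA]) = 4.18 + log(1.124/0.127)

pH = 5.13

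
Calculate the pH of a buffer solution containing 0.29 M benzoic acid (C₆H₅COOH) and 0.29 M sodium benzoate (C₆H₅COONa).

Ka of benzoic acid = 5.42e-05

pKa = -log(5.42e-05) = 4.27. pH = pKa + log([A⁻]/[HA]) = 4.27 + log(0.29/0.29)

pH = 4.27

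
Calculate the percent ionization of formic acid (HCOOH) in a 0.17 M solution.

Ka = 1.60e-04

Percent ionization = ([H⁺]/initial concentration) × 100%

Using Ka equilibrium: x² + Ka×x - Ka×C = 0. Solving: [H⁺] = 5.1360e-03. Percent = (5.1360e-03/0.17) × 100

Percent ionization = 3.02%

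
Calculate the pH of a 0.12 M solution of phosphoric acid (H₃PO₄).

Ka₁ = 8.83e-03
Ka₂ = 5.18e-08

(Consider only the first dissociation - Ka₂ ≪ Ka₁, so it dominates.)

First dissociation dominates. From Ka₁ = [H⁺][HA⁻]/[H₂A], x² + Ka₁·x − Ka₁·C = 0 with C = 0.12 M and Ka₁ = 8.83e-03. Solving: [H⁺] = (−Ka₁ + √(Ka₁² + 4·Ka₁·C)) / 2 = 2.8435e-02 M. pH = -log(2.8435e-02) = 1.55.

pH = 1.55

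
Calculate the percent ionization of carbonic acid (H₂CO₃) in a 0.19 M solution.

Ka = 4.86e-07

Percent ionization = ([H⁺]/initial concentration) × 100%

Using Ka equilibrium: x² + Ka×x - Ka×C = 0. Solving: [H⁺] = 3.0363e-04. Percent = (3.0363e-04/0.19) × 100

Percent ionization = 0.16%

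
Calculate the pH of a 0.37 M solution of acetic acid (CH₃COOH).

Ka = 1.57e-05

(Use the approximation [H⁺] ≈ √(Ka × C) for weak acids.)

[H⁺] = √(Ka × C) = √(1.57e-05 × 0.37) = 2.4102e-03. pH = -log(2.4102e-03)

pH = 2.62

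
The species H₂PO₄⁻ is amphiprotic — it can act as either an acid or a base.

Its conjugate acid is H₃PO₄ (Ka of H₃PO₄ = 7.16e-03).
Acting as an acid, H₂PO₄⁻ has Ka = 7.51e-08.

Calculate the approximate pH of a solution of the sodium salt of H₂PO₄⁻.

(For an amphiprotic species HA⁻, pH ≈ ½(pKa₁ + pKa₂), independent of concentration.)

pKa₁ = -log(7.16e-03) = 2.15; pKa₂ = -log(7.51e-08) = 7.12. For an amphiprotic species, pH ≈ ½(pKa₁ + pKa₂) = ½(2.15 + 7.12) = 4.63.

pH = 4.63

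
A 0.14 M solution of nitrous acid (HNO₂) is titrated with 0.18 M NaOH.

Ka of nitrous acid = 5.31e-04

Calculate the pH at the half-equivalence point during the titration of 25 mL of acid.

At half-equivalence [HA] = [A⁻], so Henderson-Hasselbalch gives pH = pKa = -log(5.31e-04) = 3.27.

pH = pKa = 3.27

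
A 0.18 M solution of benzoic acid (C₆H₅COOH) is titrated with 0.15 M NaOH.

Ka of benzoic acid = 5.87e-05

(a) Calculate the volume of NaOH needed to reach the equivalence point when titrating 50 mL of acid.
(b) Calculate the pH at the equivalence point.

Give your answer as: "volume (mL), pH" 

moles acid = 0.18 × 50/1000 = 0.009 mol; V_base = moles/0.15 × 1000 = 60.0 mL. At equivalence only the conjugate base is present: [A⁻] = 0.009/0.110 = 8.1818e-02 M. Kb = Kw/Ka = 1.70e-10; [OH⁻] = √(Kb × [A⁻]) = 3.7334e-06; pOH = 5.43; pH = 14 - pOH = 8.57.

V = 60.0 mL, pH = 8.57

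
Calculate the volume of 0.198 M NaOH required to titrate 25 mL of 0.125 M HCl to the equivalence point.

At equivalence: moles acid = moles base. moles HCl = 0.125 × 25/1000 = 0.003125 mol. V_base = moles / 0.198 × 1000 = 15.8 mL.

V_{base} = 15.8 mL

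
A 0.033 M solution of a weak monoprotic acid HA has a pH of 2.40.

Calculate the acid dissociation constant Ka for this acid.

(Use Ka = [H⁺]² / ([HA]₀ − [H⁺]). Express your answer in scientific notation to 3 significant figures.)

[H⁺] = 10^(−pH) = 10^(−2.40) = 3.981e-03 M. For HA ⇌ H⁺ + A⁻, Ka = [H⁺][A⁻]/[HA] = [H⁺]² / ([HA]₀ − [H⁺]) = (3.981e-03)² / (0.033 − 3.981e-03) = 5.46e-04.

K_a = 5.46e-04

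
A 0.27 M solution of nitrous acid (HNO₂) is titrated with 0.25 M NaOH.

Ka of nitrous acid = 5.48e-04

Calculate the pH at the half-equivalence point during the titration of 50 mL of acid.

At half-equivalence [HA] = [A⁻], so Henderson-Hasselbalch gives pH = pKa = -log(5.48e-04) = 3.26.

pH = pKa = 3.26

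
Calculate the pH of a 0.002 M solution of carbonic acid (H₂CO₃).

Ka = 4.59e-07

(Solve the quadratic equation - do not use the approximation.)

x² + Ka×x - Ka×C = 0. Using quadratic formula: [H⁺] = 3.0070e-05

pH = 4.52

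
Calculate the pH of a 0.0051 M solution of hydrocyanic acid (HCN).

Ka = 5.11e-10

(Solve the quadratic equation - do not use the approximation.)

x² + Ka×x - Ka×C = 0. Using quadratic formula: [H⁺] = 1.6141e-06

pH = 5.79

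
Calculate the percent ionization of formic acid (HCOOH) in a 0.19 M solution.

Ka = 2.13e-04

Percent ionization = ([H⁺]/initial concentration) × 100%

Using Ka equilibrium: x² + Ka×x - Ka×C = 0. Solving: [H⁺] = 6.2560e-03. Percent = (6.2560e-03/0.19) × 100

Percent ionization = 3.29%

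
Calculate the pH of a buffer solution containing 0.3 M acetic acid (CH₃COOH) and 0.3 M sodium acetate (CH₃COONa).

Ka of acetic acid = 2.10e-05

pKa = -log(2.10e-05) = 4.68. pH = pKa + log([A⁻]/[HA]) = 4.68 + log(0.3/0.3)

pH = 4.68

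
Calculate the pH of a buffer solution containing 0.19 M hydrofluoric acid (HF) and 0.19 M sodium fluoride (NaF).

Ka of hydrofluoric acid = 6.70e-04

pKa = -log(6.70e-04) = 3.17. pH = pKa + log([A⁻]/[HA]) = 3.17 + log(0.19/0.19)

pH = 3.17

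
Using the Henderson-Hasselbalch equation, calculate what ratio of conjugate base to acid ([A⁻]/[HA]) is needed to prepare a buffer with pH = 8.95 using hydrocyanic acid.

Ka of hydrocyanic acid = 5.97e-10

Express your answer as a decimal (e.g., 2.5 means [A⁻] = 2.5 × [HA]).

pKa = -log(5.97e-10) = 9.2240. pH = pKa + log([A⁻]/[HA]), so log([A⁻]/[HA]) = pH − pKa = 8.95 − 9.2240 = -0.2740. [A⁻]/[HA] = 10^(-0.2740) = 0.532

[A⁻]/[HA] = 0.532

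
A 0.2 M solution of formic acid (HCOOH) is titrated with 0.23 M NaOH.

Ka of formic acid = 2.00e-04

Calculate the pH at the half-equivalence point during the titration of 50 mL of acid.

At half-equivalence [HA] = [A⁻], so Henderson-Hasselbalch gives pH = pKa = -log(2.00e-04) = 3.70.

pH = pKa = 3.70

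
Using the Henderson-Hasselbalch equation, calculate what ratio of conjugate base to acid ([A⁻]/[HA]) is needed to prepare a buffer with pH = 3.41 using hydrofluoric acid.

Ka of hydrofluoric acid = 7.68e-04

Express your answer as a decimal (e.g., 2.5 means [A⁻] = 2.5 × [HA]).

pKa = -log(7.68e-04) = 3.1146. pH = pKa + log([A⁻]/[HA]), so log([A⁻]/[HA]) = pH − pKa = 3.41 − 3.1146 = 0.2954. [A⁻]/[HA] = 10^(0.2954) = 1.97

[A⁻]/[HA] = 1.97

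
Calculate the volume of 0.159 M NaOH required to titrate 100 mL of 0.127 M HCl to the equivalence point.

At equivalence: moles acid = moles base. moles HCl = 0.127 × 100/1000 = 0.0127 mol. V_base = moles / 0.159 × 1000 = 79.9 mL.

V_{base} = 79.9 mL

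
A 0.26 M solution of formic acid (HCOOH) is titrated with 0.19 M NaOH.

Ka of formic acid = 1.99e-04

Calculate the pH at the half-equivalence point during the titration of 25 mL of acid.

At half-equivalence [HA] = [A⁻], so Henderson-Hasselbalch gives pH = pKa = -log(1.99e-04) = 3.70.

pH = pKa = 3.70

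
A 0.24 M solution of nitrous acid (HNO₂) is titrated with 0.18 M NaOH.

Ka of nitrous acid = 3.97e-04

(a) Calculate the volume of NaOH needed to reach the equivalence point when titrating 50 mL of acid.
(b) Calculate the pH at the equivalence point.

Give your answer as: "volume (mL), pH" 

moles acid = 0.24 × 50/1000 = 0.012 mol; V_base = moles/0.18 × 1000 = 66.7 mL. At equivalence only the conjugate base is present: [A⁻] = 0.012/0.117 = 1.0286e-01 M. Kb = Kw/Ka = 2.52e-11; [OH⁻] = √(Kb × [A⁻]) = 1.6096e-06; pOH = 5.79; pH = 14 - pOH = 8.21.

V = 66.7 mL, pH = 8.21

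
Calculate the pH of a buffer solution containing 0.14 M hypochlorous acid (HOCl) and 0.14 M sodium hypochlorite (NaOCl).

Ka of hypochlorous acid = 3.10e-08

pKa = -log(3.10e-08) = 7.51. pH = pKa + log([A⁻]/[HA]) = 7.51 + log(0.14/0.14)

pH = 7.51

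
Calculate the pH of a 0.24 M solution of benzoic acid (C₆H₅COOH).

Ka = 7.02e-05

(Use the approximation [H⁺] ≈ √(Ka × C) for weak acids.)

[H⁺] = √(Ka × C) = √(7.02e-05 × 0.24) = 4.1046e-03. pH = -log(4.1046e-03)

pH = 2.39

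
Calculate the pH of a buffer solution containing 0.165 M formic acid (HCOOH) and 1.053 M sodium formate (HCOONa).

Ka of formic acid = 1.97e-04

pKa = -log(1.97e-04) = 3.71. pH = pKa + log([A⁻]/[HA]) = 3.71 + log(1.053/0.165)

pH = 4.51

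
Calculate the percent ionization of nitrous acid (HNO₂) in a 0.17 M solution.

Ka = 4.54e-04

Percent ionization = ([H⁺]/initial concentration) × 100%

Using Ka equilibrium: x² + Ka×x - Ka×C = 0. Solving: [H⁺] = 8.5611e-03. Percent = (8.5611e-03/0.17) × 100

Percent ionization = 5.04%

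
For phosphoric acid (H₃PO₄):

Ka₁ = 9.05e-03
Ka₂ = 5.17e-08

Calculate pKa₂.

pKa₂ = -log(Ka₂) = -log(5.17e-08) = 7.29.

pK_{a2} = 7.29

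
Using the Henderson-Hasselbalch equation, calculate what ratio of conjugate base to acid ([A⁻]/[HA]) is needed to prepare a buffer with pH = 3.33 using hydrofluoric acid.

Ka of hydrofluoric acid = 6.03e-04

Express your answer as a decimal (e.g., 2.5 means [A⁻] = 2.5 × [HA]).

pKa = -log(6.03e-04) = 3.2197. pH = pKa + log([A⁻]/[HA]), so log([A⁻]/[HA]) = pH − pKa = 3.33 − 3.2197 = 0.1103. [A⁻]/[HA] = 10^(0.1103) = 1.29

[A⁻]/[HA] = 1.29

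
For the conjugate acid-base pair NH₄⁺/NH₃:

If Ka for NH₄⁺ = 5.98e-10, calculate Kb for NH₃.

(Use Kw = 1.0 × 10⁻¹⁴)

For a conjugate pair Ka × Kb = Kw, so Kb = Kw/Ka = 1.0 × 10⁻¹⁴ / 5.98e-10 = 1.67e-05.

K_b = 1.67e-05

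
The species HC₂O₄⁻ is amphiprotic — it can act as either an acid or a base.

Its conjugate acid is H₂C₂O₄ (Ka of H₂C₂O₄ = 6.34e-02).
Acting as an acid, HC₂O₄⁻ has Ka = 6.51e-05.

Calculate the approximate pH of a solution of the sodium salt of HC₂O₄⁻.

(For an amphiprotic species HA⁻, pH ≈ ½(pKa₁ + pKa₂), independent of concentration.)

pKa₁ = -log(6.34e-02) = 1.20; pKa₂ = -log(6.51e-05) = 4.19. For an amphiprotic species, pH ≈ ½(pKa₁ + pKa₂) = ½(1.20 + 4.19) = 2.69.

pH = 2.69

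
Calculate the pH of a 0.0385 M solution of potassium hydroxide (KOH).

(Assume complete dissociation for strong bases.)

[OH⁻] = 0.0385 M for strong base. pOH = -log[OH⁻] = 1.41, pH = 14 - pOH

pH = 12.59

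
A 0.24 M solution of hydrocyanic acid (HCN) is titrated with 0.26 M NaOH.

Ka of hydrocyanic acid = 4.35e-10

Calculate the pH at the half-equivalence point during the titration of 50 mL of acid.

At half-equivalence [HA] = [A⁻], so Henderson-Hasselbalch gives pH = pKa = -log(4.35e-10) = 9.36.

pH = pKa = 9.36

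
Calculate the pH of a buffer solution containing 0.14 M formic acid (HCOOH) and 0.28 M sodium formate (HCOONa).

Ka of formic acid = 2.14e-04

pKa = -log(2.14e-04) = 3.67. pH = pKa + log([A⁻]/[HA]) = 3.67 + log(0.28/0.14)

pH = 3.97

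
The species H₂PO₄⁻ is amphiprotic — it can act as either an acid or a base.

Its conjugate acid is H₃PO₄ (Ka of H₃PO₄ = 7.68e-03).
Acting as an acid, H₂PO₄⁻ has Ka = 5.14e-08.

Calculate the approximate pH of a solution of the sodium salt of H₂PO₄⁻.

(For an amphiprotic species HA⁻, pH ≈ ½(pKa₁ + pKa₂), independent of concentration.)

pKa₁ = -log(7.68e-03) = 2.11; pKa₂ = -log(5.14e-08) = 7.29. For an amphiprotic species, pH ≈ ½(pKa₁ + pKa₂) = ½(2.11 + 7.29) = 4.70.

pH = 4.70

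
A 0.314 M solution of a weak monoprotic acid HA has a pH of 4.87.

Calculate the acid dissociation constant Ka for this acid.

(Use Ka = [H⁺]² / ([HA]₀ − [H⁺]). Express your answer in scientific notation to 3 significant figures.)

[H⁺] = 10^(−pH) = 10^(−4.87) = 1.349e-05 M. For HA ⇌ H⁺ + A⁻, Ka = [H⁺][A⁻]/[HA] = [H⁺]² / ([HA]₀ − [H⁺]) = (1.349e-05)² / (0.314 − 1.349e-05) = 5.80e-10.

K_a = 5.80e-10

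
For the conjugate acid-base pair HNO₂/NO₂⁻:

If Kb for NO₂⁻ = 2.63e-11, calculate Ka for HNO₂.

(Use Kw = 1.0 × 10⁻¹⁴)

For a conjugate pair Ka × Kb = Kw, so Ka = Kw/Kb = 1.0 × 10⁻¹⁴ / 2.63e-11 = 3.80e-04.

K_a = 3.80e-04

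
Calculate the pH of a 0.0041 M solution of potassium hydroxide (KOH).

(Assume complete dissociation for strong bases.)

[OH⁻] = 0.0041 M for strong base. pOH = -log[OH⁻] = 2.39, pH = 14 - pOH

pH = 11.61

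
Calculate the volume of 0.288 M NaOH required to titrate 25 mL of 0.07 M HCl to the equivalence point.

At equivalence: moles acid = moles base. moles HCl = 0.07 × 25/1000 = 0.00175 mol. V_base = moles / 0.288 × 1000 = 6.1 mL.

V_{base} = 6.1 mL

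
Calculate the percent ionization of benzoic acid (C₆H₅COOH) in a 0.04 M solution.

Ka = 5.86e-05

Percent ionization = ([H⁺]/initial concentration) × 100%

Using Ka equilibrium: x² + Ka×x - Ka×C = 0. Solving: [H⁺] = 1.5020e-03. Percent = (1.5020e-03/0.04) × 100

Percent ionization = 3.75%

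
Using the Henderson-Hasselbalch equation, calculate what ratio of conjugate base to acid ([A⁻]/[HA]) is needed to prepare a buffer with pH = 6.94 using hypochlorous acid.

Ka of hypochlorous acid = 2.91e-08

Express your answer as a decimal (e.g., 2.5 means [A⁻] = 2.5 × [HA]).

pKa = -log(2.91e-08) = 7.5361. pH = pKa + log([A⁻]/[HA]), so log([A⁻]/[HA]) = pH − pKa = 6.94 − 7.5361 = -0.5961. [A⁻]/[HA] = 10^(-0.5961) = 0.253

[A⁻]/[HA] = 0.253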